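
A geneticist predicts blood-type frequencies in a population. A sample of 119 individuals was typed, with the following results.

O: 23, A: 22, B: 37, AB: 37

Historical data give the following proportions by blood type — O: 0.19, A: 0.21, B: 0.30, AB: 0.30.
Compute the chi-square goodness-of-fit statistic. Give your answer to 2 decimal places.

0.46

Expected counts E_i = n·p_i: 119×0.19 = 22.61, 119×0.21 = 24.99, 119×0.30 = 35.7, 119×0.30 = 35.7.
cat         O        E   (O−E)²/E
O          23    22.61      0.007
A          22    24.99      0.358
B          37     35.7      0.047
AB         37     35.7      0.047
Sum = 0.46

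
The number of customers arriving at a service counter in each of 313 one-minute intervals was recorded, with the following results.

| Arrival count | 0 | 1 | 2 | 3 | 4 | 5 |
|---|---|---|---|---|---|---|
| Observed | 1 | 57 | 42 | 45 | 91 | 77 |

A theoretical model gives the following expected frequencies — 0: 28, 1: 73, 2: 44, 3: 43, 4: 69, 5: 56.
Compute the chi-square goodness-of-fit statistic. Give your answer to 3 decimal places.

χ² = (1−28)²/28 + (57−73)²/73 + (42−44)²/44 + (45−43)²/43 + (91−69)²/69 + (77−56)²/56
   = 26.0357 + 3.5068 + 0.0909 + 0.0930 + 7.0145 + 7.8750
Sum = 44.616

44.616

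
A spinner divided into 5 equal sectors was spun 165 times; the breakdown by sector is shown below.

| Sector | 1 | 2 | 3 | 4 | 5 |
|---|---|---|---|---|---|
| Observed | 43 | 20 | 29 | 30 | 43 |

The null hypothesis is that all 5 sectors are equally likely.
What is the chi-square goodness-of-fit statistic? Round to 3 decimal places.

11.939

Under H₀ each category has probability 1/5, so each expected count is 165/5 = 33.
1: (43 − 33)²/33 = 100/33 = 3.0303
2: (20 − 33)²/33 = 169/33 = 5.1212
3: (29 − 33)²/33 = 16/33 = 0.4848
4: (30 − 33)²/33 = 9/33 = 0.2727
5: (43 − 33)²/33 = 100/33 = 3.0303
Sum = 11.939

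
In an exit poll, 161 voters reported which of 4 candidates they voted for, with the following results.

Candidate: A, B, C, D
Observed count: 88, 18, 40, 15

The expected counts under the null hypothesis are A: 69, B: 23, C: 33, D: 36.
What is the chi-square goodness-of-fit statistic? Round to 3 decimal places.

A: (88 − 69)²/69 = 361/69 = 5.2319
B: (18 − 23)²/23 = 25/23 = 1.0870
C: (40 − 33)²/33 = 49/33 = 1.4848
D: (15 − 36)²/36 = 441/36 = 12.2500
Sum = 20.054

20.054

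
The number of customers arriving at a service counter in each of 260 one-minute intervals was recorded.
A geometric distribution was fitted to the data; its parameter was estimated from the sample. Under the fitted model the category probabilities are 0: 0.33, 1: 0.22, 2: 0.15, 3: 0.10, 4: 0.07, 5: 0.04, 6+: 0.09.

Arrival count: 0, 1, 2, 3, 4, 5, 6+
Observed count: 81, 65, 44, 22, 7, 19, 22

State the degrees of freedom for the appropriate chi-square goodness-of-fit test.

There are k = 7 categories and 1 parameter estimated from the data, so df = 7 − 1 − 1 = 5.

5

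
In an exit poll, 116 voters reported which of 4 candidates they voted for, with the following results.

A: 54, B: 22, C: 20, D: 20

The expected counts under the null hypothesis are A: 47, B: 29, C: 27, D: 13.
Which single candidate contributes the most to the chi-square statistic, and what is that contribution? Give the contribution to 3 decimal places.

A: (54 − 47)²/47 = 49/47 = 1.0426
B: (22 − 29)²/29 = 49/29 = 1.6897
C: (20 − 27)²/27 = 49/27 = 1.8148
D: (20 − 13)²/13 = 49/13 = 3.7692
The largest term is for D: 3.769.

D, 3.769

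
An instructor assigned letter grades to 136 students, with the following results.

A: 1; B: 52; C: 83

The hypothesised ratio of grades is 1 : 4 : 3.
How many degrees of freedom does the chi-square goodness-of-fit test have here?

There are k = 3 categories and no parameters were estimated from the data, so df = 3 − 1 = 2.

2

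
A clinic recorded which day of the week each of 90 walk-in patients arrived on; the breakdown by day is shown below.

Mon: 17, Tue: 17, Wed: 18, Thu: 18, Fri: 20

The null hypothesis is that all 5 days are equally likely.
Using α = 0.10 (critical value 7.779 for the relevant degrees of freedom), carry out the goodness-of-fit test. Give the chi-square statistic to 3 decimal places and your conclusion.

0.333; do not reject

Expected count for each of the 5 categories: 90/5 = 18.
cat         O        E   (O−E)²/E
Mon        17       18     0.0556
Tue        17       18     0.0556
Wed        18       18     0.0000
Thu        18       18     0.0000
Fri        20       18     0.2222
Sum = 0.333
df = 4. Since 0.333 < 7.779, we do not reject H₀.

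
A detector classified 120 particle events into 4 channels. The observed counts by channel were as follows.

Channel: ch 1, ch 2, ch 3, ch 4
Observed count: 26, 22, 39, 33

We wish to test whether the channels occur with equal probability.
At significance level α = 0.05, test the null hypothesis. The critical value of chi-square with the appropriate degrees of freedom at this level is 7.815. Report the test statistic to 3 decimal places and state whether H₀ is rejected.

Expected count for each of the 4 categories: 120/4 = 30.
χ² = (26−30)²/30 + (22−30)²/30 + (39−30)²/30 + (33−30)²/30
   = 0.5333 + 2.1333 + 2.7000 + 0.3000
Sum = 5.667
df = 3. Since 5.667 < 7.815, we do not reject H₀.

5.667; do not reject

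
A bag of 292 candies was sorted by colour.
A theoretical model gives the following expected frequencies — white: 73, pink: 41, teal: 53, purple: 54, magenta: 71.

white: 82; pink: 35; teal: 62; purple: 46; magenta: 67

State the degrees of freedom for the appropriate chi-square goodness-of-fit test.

There are k = 5 categories and no parameters were estimated from the data, so df = 5 − 1 = 4.

4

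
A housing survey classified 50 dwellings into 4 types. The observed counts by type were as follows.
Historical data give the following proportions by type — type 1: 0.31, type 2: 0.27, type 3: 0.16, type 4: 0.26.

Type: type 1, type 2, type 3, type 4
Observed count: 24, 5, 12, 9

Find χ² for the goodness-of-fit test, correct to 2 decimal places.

13.24

Expected counts E_i = n·p_i: 50×0.31 = 15.5, 50×0.27 = 13.5, 50×0.16 = 8, 50×0.26 = 13.
cat         O        E   (O−E)²/E
type 1     24     15.5      4.661
type 2      5     13.5      5.352
type 3     12        8      2.000
type 4      9       13      1.231
Sum = 13.24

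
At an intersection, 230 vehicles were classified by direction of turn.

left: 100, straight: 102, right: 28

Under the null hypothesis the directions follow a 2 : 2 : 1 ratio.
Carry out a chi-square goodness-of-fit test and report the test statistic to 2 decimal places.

Ratio total = 5. Expected counts: 230×2/5 = 92, 230×2/5 = 92, 230×1/5 = 46.
χ² = (100−92)²/92 + (102−92)²/92 + (28−46)²/46
   = 0.696 + 1.087 + 7.043
Sum = 8.83

8.83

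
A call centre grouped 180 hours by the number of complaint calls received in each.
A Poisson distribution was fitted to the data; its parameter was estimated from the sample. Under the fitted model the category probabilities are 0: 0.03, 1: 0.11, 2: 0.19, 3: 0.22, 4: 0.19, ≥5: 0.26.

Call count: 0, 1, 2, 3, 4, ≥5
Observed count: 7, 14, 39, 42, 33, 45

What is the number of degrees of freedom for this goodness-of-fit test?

4

There are k = 6 categories and 1 parameter estimated from the data, so df = 6 − 1 − 1 = 4.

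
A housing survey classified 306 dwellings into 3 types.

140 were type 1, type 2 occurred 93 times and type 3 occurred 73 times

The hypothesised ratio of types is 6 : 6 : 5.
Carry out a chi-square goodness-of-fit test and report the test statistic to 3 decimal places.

Ratio total = 17. Expected counts: 306×6/17 = 108, 306×6/17 = 108, 306×5/17 = 90.
type 1: (140 − 108)²/108 = 1024/108 = 9.4815
type 2: (93 − 108)²/108 = 225/108 = 2.0833
type 3: (73 − 90)²/90 = 289/90 = 3.2111
Sum = 14.776

14.776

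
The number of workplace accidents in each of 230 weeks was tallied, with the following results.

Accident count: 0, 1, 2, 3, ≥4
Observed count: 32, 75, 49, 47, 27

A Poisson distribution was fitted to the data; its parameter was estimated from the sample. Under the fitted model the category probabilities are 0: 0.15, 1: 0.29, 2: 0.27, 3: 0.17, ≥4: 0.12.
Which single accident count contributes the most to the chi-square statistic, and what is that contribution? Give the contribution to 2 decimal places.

2, 2.76

Expected counts E_i = n·p_i: 230×0.15 = 34.5, 230×0.29 = 66.7, 230×0.27 = 62.1, 230×0.17 = 39.1, 230×0.12 = 27.6.
cat         O        E   (O−E)²/E
0          32     34.5      0.181
1          75     66.7      1.033
2          49     62.1      2.763
3          47     39.1      1.596
≥4         27     27.6      0.013
The largest term is for 2: 2.76.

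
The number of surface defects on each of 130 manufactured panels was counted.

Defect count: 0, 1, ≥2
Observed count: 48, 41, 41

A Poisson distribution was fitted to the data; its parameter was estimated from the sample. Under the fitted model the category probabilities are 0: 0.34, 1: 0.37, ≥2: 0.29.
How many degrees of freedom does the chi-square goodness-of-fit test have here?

1

There are k = 3 categories and 1 parameter estimated from the data, so df = 3 − 1 − 1 = 1.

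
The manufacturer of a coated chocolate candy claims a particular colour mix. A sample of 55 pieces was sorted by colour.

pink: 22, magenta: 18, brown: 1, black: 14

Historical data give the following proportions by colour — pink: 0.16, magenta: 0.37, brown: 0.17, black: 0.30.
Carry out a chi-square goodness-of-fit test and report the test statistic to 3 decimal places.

Expected counts E_i = n·p_i: 55×0.16 = 8.8, 55×0.37 = 20.35, 55×0.17 = 9.35, 55×0.30 = 16.5.
χ² = (22−8.8)²/8.8 + (18−20.35)²/20.35 + (1−9.35)²/9.35 + (14−16.5)²/16.5
   = 19.8000 + 0.2714 + 7.4570 + 0.3788
Sum = 27.907

27.907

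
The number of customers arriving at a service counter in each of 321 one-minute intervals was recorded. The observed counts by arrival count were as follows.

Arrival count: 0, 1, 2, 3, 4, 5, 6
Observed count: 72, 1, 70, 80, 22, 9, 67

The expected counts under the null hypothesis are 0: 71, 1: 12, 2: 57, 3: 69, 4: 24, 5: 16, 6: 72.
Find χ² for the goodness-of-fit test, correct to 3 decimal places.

18.392

0: (72 − 71)²/71 = 1/71 = 0.0141
1: (1 − 12)²/12 = 121/12 = 10.0833
2: (70 − 57)²/57 = 169/57 = 2.9649
3: (80 − 69)²/69 = 121/69 = 1.7536
4: (22 − 24)²/24 = 4/24 = 0.1667
5: (9 − 16)²/16 = 49/16 = 3.0625
6: (67 − 72)²/72 = 25/72 = 0.3472
Sum = 18.392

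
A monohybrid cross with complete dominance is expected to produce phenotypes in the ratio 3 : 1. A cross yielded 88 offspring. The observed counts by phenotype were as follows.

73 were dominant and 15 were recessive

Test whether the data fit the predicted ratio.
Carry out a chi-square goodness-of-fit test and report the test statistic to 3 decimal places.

2.970

Ratio total = 4. Expected counts: 88×3/4 = 66, 88×1/4 = 22.
cat            O        E   (O−E)²/E
dominant      73       66     0.7424
recessive     15       22     2.2273
Sum = 2.970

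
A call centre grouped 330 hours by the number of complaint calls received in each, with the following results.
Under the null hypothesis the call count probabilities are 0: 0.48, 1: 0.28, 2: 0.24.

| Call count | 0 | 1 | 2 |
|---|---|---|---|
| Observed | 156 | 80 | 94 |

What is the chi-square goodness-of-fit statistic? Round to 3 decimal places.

4.466

Expected counts E_i = n·p_i: 330×0.48 = 158.4, 330×0.28 = 92.4, 330×0.24 = 79.2.
0: (156 − 158.4)²/158.4 = 5.76/158.4 = 0.0364
1: (80 − 92.4)²/92.4 = 153.76/92.4 = 1.6641
2: (94 − 79.2)²/79.2 = 219.04/79.2 = 2.7657
Sum = 4.466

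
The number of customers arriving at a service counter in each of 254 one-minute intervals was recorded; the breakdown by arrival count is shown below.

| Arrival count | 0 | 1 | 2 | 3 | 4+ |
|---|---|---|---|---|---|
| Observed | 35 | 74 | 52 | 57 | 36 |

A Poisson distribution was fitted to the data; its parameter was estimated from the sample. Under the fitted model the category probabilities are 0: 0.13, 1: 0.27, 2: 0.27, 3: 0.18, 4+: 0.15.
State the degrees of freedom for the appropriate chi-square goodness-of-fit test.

3

There are k = 5 categories and 1 parameter estimated from the data, so df = 5 − 1 − 1 = 3.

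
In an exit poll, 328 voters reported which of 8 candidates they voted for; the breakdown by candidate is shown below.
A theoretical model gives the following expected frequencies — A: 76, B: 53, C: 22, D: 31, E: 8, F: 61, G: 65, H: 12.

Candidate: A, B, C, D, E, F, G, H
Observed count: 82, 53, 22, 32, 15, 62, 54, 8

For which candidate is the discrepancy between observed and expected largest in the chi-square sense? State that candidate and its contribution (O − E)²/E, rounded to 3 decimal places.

χ² = (82−76)²/76 + (53−53)²/53 + (22−22)²/22 + (32−31)²/31 + (15−8)²/8 + (62−61)²/61 + (54−65)²/65 + (8−12)²/12
   = 0.4737 + 0.0000 + 0.0000 + 0.0323 + 6.1250 + 0.0164 + 1.8615 + 1.3333
The largest term is for E: 6.125.

E, 6.125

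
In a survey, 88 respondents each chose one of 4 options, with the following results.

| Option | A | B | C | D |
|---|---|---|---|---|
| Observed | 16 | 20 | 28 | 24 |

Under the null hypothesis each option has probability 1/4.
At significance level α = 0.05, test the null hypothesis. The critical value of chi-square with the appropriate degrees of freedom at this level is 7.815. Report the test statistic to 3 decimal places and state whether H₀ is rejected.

3.636; do not reject

Under H₀ each category has probability 1/4, so each expected count is 88/4 = 22.
χ² = (16−22)²/22 + (20−22)²/22 + (28−22)²/22 + (24−22)²/22
   = 1.6364 + 0.1818 + 1.6364 + 0.1818
Sum = 3.636
df = 3. Since 3.636 < 7.815, we do not reject H₀.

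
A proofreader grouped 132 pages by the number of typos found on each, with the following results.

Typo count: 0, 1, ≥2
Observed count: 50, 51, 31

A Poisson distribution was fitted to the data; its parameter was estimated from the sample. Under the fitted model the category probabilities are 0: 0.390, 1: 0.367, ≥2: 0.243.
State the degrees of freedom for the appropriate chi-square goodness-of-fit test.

There are k = 3 categories and 1 parameter estimated from the data, so df = 3 − 1 − 1 = 1.

1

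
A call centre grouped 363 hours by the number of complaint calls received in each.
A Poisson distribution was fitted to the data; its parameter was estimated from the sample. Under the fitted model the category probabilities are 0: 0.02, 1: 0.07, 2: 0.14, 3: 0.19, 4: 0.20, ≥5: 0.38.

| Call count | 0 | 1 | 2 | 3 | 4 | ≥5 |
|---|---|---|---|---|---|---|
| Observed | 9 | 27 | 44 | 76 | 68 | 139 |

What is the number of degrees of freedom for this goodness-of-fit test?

There are k = 6 categories and 1 parameter estimated from the data, so df = 6 − 1 − 1 = 4.

4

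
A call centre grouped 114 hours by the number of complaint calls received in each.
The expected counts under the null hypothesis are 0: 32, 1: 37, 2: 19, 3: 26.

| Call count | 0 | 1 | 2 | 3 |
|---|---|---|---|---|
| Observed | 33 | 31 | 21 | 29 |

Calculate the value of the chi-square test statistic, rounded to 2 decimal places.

1.56

cat         O        E   (O−E)²/E
0          33       32      0.031
1          31       37      0.973
2          21       19      0.211
3          29       26      0.346
Sum = 1.56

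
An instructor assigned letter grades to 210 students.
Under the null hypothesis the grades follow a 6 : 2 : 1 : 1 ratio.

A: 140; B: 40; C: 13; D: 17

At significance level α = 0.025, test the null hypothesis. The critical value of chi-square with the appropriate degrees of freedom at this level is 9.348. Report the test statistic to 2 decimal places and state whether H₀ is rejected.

5.46; do not reject

Ratio total = 10. Expected counts: 210×6/10 = 126, 210×2/10 = 42, 210×1/10 = 21, 210×1/10 = 21.
χ² = (140−126)²/126 + (40−42)²/42 + (13−21)²/21 + (17−21)²/21
   = 1.556 + 0.095 + 3.048 + 0.762
Sum = 5.46
df = 3. Since 5.46 < 9.348, we do not reject H₀.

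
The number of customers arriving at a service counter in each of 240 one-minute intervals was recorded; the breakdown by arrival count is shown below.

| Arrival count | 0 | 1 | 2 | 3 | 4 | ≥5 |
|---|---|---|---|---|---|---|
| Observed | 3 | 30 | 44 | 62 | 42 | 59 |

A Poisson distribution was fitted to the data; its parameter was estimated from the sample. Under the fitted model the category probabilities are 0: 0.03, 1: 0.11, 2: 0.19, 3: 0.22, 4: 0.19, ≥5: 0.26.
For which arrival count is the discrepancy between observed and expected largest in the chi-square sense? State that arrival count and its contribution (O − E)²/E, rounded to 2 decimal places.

0, 2.45

Expected counts E_i = n·p_i: 240×0.03 = 7.2, 240×0.11 = 26.4, 240×0.19 = 45.6, 240×0.22 = 52.8, 240×0.19 = 45.6, 240×0.26 = 62.4.
0: (3 − 7.2)²/7.2 = 17.64/7.2 = 2.450
1: (30 − 26.4)²/26.4 = 12.96/26.4 = 0.491
2: (44 − 45.6)²/45.6 = 2.56/45.6 = 0.056
3: (62 − 52.8)²/52.8 = 84.64/52.8 = 1.603
4: (42 − 45.6)²/45.6 = 12.96/45.6 = 0.284
≥5: (59 − 62.4)²/62.4 = 11.56/62.4 = 0.185
The largest term is for 0: 2.45.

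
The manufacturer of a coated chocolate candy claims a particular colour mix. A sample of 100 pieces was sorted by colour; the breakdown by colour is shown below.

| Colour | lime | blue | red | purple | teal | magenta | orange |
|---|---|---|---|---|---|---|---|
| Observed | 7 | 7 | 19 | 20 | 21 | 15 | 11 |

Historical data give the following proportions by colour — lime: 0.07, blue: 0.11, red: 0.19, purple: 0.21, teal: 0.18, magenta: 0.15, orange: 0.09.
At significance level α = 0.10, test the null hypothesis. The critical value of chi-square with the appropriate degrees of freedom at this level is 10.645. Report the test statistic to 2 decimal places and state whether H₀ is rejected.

2.45; do not reject

Expected counts E_i = n·p_i: 100×0.07 = 7, 100×0.11 = 11, 100×0.19 = 19, 100×0.21 = 21, 100×0.18 = 18, 100×0.15 = 15, 100×0.09 = 9.
lime: (7 − 7)²/7 = 0/7 = 0.000
blue: (7 − 11)²/11 = 16/11 = 1.455
red: (19 − 19)²/19 = 0/19 = 0.000
purple: (20 − 21)²/21 = 1/21 = 0.048
teal: (21 − 18)²/18 = 9/18 = 0.500
magenta: (15 − 15)²/15 = 0/15 = 0.000
orange: (11 − 9)²/9 = 4/9 = 0.444
Sum = 2.45
df = 6. Since 2.45 < 10.645, we do not reject H₀.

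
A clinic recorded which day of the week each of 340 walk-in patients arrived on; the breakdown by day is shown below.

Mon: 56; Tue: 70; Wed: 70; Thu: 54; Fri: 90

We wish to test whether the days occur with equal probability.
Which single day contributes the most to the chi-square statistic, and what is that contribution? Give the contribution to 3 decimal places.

Fri, 7.118

Expected count for each of the 5 categories: 340/5 = 68.
χ² = (56−68)²/68 + (70−68)²/68 + (70−68)²/68 + (54−68)²/68 + (90−68)²/68
   = 2.1176 + 0.0588 + 0.0588 + 2.8824 + 7.1176
The largest term is for Fri: 7.118.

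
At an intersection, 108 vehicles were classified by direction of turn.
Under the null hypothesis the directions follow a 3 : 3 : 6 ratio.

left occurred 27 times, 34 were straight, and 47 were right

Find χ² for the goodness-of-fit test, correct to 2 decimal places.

Ratio total = 12. Expected counts: 108×3/12 = 27, 108×3/12 = 27, 108×6/12 = 54.
cat           O        E   (O−E)²/E
left         27       27      0.000
straight     34       27      1.815
right        47       54      0.907
Sum = 2.72

2.72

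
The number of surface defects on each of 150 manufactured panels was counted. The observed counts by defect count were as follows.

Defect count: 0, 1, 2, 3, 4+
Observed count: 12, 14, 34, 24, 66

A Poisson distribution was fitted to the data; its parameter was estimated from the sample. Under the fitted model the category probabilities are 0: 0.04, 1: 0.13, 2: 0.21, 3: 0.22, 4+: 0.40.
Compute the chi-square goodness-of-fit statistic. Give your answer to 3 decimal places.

10.804

Expected counts E_i = n·p_i: 150×0.04 = 6, 150×0.13 = 19.5, 150×0.21 = 31.5, 150×0.22 = 33, 150×0.40 = 60.
0: (12 − 6)²/6 = 36/6 = 6.0000
1: (14 − 19.5)²/19.5 = 30.25/19.5 = 1.5513
2: (34 − 31.5)²/31.5 = 6.25/31.5 = 0.1984
3: (24 − 33)²/33 = 81/33 = 2.4545
4+: (66 − 60)²/60 = 36/60 = 0.6000
Sum = 10.804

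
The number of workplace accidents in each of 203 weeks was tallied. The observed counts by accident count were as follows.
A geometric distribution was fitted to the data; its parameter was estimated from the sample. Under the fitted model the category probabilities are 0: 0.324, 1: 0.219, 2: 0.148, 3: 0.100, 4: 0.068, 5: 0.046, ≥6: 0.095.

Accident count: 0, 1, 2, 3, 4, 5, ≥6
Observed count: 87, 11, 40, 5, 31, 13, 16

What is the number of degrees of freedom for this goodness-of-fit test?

There are k = 7 categories and 1 parameter estimated from the data, so df = 7 − 1 − 1 = 5.

5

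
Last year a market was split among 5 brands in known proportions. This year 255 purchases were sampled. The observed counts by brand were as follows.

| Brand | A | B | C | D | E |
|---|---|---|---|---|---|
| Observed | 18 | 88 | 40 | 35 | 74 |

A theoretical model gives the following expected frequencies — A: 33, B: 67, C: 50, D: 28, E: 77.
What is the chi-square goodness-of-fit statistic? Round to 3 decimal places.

17.267

cat         O        E   (O−E)²/E
A          18       33     6.8182
B          88       67     6.5821
C          40       50     2.0000
D          35       28     1.7500
E          74       77     0.1169
Sum = 17.267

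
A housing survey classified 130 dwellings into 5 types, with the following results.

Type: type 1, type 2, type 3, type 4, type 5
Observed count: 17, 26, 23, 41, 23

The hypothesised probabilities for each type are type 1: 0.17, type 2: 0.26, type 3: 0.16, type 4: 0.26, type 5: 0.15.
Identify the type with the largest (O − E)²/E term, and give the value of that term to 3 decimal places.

Expected counts E_i = n·p_i: 130×0.17 = 22.1, 130×0.26 = 33.8, 130×0.16 = 20.8, 130×0.26 = 33.8, 130×0.15 = 19.5.
χ² = (17−22.1)²/22.1 + (26−33.8)²/33.8 + (23−20.8)²/20.8 + (41−33.8)²/33.8 + (23−19.5)²/19.5
   = 1.1769 + 1.8000 + 0.2327 + 1.5337 + 0.6282
The largest term is for type 2: 1.800.

type 2, 1.800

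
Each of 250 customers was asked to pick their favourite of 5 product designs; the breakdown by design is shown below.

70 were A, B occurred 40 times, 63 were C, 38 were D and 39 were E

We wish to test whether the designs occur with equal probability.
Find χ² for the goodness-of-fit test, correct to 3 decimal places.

Under H₀ each category has probability 1/5, so each expected count is 250/5 = 50.
χ² = (70−50)²/50 + (40−50)²/50 + (63−50)²/50 + (38−50)²/50 + (39−50)²/50
   = 8.0000 + 2.0000 + 3.3800 + 2.8800 + 2.4200
Sum = 18.680

18.680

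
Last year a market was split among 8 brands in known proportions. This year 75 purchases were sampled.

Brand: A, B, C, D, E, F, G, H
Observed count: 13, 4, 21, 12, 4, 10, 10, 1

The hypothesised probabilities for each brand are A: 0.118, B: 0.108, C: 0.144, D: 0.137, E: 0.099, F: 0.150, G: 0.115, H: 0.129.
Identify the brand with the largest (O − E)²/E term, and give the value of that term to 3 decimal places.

C, 9.633

Expected counts E_i = n·p_i: 75×0.118 = 8.85, 75×0.108 = 8.1, 75×0.144 = 10.8, 75×0.137 = 10.275, 75×0.099 = 7.425, 75×0.150 = 11.25, 75×0.115 = 8.625, 75×0.129 = 9.675.
A: (13 − 8.85)²/8.85 = 17.2225/8.85 = 1.9460
B: (4 − 8.1)²/8.1 = 16.81/8.1 = 2.0753
C: (21 − 10.8)²/10.8 = 104.04/10.8 = 9.6333
D: (12 − 10.275)²/10.275 = 2.975625/10.275 = 0.2896
E: (4 − 7.425)²/7.425 = 11.730625/7.425 = 1.5799
F: (10 − 11.25)²/11.25 = 1.5625/11.25 = 0.1389
G: (10 − 8.625)²/8.625 = 1.890625/8.625 = 0.2192
H: (1 − 9.675)²/9.675 = 75.255625/9.675 = 7.7784
The largest term is for C: 9.633.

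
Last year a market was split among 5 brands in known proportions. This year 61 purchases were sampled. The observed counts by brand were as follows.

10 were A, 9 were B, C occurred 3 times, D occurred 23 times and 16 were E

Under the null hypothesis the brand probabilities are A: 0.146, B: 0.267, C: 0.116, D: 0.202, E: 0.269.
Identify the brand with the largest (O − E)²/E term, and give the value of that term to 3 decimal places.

Expected counts E_i = n·p_i: 61×0.146 = 8.906, 61×0.267 = 16.287, 61×0.116 = 7.076, 61×0.202 = 12.322, 61×0.269 = 16.409.
cat         O        E   (O−E)²/E
A          10    8.906     0.1344
B           9   16.287     3.2603
C           3    7.076     2.3479
D          23   12.322     9.2533
E          16   16.409     0.0102
The largest term is for D: 9.253.

D, 9.253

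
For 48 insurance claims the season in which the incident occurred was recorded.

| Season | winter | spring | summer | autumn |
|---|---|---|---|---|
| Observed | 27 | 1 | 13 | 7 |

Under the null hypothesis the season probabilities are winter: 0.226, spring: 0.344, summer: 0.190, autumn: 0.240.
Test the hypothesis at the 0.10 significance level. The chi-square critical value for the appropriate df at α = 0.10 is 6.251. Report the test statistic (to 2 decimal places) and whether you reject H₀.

Expected counts E_i = n·p_i: 48×0.226 = 10.848, 48×0.344 = 16.512, 48×0.190 = 9.12, 48×0.240 = 11.52.
χ² = (27−10.848)²/10.848 + (1−16.512)²/16.512 + (13−9.12)²/9.12 + (7−11.52)²/11.52
   = 24.049 + 14.573 + 1.651 + 1.773
Sum = 42.05
df = 3. Since 42.05 > 6.251, we reject H₀.

42.05; reject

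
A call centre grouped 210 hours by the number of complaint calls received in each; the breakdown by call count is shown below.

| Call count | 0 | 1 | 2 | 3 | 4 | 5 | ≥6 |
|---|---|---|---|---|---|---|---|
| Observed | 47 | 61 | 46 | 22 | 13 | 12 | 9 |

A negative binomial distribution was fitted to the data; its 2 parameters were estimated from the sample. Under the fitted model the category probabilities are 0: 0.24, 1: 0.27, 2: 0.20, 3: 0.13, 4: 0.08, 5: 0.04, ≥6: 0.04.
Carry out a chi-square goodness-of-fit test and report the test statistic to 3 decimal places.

4.411

Expected counts E_i = n·p_i: 210×0.24 = 50.4, 210×0.27 = 56.7, 210×0.20 = 42, 210×0.13 = 27.3, 210×0.08 = 16.8, 210×0.04 = 8.4, 210×0.04 = 8.4.
cat         O        E   (O−E)²/E
0          47     50.4     0.2294
1          61     56.7     0.3261
2          46       42     0.3810
3          22     27.3     1.0289
4          13     16.8     0.8595
5          12      8.4     1.5429
≥6          9      8.4     0.0429
Sum = 4.411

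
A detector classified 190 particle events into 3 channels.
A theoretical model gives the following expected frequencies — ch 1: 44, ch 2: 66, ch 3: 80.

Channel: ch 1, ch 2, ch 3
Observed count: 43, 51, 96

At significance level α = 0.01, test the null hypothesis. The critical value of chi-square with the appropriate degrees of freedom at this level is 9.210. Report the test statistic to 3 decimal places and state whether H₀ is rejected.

χ² = (43−44)²/44 + (51−66)²/66 + (96−80)²/80
   = 0.0227 + 3.4091 + 3.2000
Sum = 6.632
df = 2. Since 6.632 < 9.210, we do not reject H₀.

6.632; do not reject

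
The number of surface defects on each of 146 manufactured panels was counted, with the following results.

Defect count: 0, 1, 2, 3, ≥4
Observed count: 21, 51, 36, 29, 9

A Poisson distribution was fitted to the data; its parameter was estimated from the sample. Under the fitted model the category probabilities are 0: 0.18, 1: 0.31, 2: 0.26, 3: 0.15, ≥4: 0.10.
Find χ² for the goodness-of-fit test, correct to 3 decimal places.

6.340

Expected counts E_i = n·p_i: 146×0.18 = 26.28, 146×0.31 = 45.26, 146×0.26 = 37.96, 146×0.15 = 21.9, 146×0.10 = 14.6.
cat         O        E   (O−E)²/E
0          21    26.28     1.0608
1          51    45.26     0.7280
2          36    37.96     0.1012
3          29     21.9     2.3018
≥4          9     14.6     2.1479
Sum = 6.340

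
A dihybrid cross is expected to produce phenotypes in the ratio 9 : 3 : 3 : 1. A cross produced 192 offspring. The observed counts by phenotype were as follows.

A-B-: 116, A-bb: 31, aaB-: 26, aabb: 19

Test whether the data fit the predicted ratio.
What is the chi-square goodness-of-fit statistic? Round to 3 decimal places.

8.148

Ratio total = 16. Expected counts: 192×9/16 = 108, 192×3/16 = 36, 192×3/16 = 36, 192×1/16 = 12.
A-B-: (116 − 108)²/108 = 64/108 = 0.5926
A-bb: (31 − 36)²/36 = 25/36 = 0.6944
aaB-: (26 − 36)²/36 = 100/36 = 2.7778
aabb: (19 − 12)²/12 = 49/12 = 4.0833
Sum = 8.148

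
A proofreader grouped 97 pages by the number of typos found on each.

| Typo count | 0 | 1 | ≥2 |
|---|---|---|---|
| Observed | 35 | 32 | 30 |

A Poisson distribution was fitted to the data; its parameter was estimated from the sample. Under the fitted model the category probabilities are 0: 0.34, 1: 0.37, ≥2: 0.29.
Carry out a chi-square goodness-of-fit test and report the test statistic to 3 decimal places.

0.670

Expected counts E_i = n·p_i: 97×0.34 = 32.98, 97×0.37 = 35.89, 97×0.29 = 28.13.
χ² = (35−32.98)²/32.98 + (32−35.89)²/35.89 + (30−28.13)²/28.13
   = 0.1237 + 0.4216 + 0.1243
Sum = 0.670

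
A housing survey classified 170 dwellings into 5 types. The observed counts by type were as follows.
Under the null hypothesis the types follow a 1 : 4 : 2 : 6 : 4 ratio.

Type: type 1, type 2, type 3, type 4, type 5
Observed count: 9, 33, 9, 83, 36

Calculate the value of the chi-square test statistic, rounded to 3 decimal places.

Ratio total = 17. Expected counts: 170×1/17 = 10, 170×4/17 = 40, 170×2/17 = 20, 170×6/17 = 60, 170×4/17 = 40.
χ² = (9−10)²/10 + (33−40)²/40 + (9−20)²/20 + (83−60)²/60 + (36−40)²/40
   = 0.1000 + 1.2250 + 6.0500 + 8.8167 + 0.4000
Sum = 16.592

16.592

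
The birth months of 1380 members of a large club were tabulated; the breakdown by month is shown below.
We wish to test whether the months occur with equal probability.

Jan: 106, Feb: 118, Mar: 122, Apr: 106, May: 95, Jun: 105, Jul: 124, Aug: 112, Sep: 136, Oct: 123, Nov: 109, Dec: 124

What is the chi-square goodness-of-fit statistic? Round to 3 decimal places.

Under H₀ each category has probability 1/12, so each expected count is 1380/12 = 115.
Jan: (106 − 115)²/115 = 81/115 = 0.7043
Feb: (118 − 115)²/115 = 9/115 = 0.0783
Mar: (122 − 115)²/115 = 49/115 = 0.4261
Apr: (106 − 115)²/115 = 81/115 = 0.7043
May: (95 − 115)²/115 = 400/115 = 3.4783
Jun: (105 − 115)²/115 = 100/115 = 0.8696
Jul: (124 − 115)²/115 = 81/115 = 0.7043
Aug: (112 − 115)²/115 = 9/115 = 0.0783
Sep: (136 − 115)²/115 = 441/115 = 3.8348
Oct: (123 − 115)²/115 = 64/115 = 0.5565
Nov: (109 − 115)²/115 = 36/115 = 0.3130
Dec: (124 − 115)²/115 = 81/115 = 0.7043
Sum = 12.452

12.452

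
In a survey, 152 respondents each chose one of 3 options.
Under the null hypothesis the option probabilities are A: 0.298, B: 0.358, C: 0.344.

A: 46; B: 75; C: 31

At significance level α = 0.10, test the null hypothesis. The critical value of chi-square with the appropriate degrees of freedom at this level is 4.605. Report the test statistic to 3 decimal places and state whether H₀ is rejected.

Expected counts E_i = n·p_i: 152×0.298 = 45.296, 152×0.358 = 54.416, 152×0.344 = 52.288.
A: (46 − 45.296)²/45.296 = 0.495616/45.296 = 0.0109
B: (75 − 54.416)²/54.416 = 423.701056/54.416 = 7.7863
C: (31 − 52.288)²/52.288 = 453.178944/52.288 = 8.6670
Sum = 16.464
df = 2. Since 16.464 > 4.605, we reject H₀.

16.464; reject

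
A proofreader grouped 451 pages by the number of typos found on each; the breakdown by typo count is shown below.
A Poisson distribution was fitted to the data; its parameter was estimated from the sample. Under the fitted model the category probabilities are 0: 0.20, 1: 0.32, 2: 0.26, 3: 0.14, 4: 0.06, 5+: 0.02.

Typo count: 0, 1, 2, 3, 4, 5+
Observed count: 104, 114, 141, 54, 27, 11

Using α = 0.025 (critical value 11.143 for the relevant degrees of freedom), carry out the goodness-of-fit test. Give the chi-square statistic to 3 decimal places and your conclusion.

15.045; reject

Expected counts E_i = n·p_i: 451×0.20 = 90.2, 451×0.32 = 144.32, 451×0.26 = 117.26, 451×0.14 = 63.14, 451×0.06 = 27.06, 451×0.02 = 9.02.
cat         O        E   (O−E)²/E
0         104     90.2     2.1113
1         114   144.32     6.3699
2         141   117.26     4.8063
3          54    63.14     1.3231
4          27    27.06     0.0001
5+         11     9.02     0.4346
Sum = 15.045
df = 4. Since 15.045 > 11.143, we reject H₀.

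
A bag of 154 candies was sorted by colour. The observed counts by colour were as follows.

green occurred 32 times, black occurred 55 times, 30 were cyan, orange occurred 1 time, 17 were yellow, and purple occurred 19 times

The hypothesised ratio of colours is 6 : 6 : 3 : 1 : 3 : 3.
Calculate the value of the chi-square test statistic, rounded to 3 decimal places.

16.357

Ratio total = 22. Expected counts: 154×6/22 = 42, 154×6/22 = 42, 154×3/22 = 21, 154×1/22 = 7, 154×3/22 = 21, 154×3/22 = 21.
green: (32 − 42)²/42 = 100/42 = 2.3810
black: (55 − 42)²/42 = 169/42 = 4.0238
cyan: (30 − 21)²/21 = 81/21 = 3.8571
orange: (1 − 7)²/7 = 36/7 = 5.1429
yellow: (17 − 21)²/21 = 16/21 = 0.7619
purple: (19 − 21)²/21 = 4/21 = 0.1905
Sum = 16.357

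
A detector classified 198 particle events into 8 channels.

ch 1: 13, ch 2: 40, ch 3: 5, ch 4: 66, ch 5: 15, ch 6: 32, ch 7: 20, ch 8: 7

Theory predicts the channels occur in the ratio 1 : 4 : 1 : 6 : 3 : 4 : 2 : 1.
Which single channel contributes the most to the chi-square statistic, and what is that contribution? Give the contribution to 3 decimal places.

Ratio total = 22. Expected counts: 198×1/22 = 9, 198×4/22 = 36, 198×1/22 = 9, 198×6/22 = 54, 198×3/22 = 27, 198×4/22 = 36, 198×2/22 = 18, 198×1/22 = 9.
cat         O        E   (O−E)²/E
ch 1       13        9     1.7778
ch 2       40       36     0.4444
ch 3        5        9     1.7778
ch 4       66       54     2.6667
ch 5       15       27     5.3333
ch 6       32       36     0.4444
ch 7       20       18     0.2222
ch 8        7        9     0.4444
The largest term is for ch 5: 5.333.

ch 5, 5.333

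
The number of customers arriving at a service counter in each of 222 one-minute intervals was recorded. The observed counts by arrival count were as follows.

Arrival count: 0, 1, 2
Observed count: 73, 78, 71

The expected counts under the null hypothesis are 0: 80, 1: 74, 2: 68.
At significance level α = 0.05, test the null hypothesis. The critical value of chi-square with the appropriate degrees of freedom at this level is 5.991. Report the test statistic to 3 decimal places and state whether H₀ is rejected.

0.961; do not reject

χ² = (73−80)²/80 + (78−74)²/74 + (71−68)²/68
   = 0.6125 + 0.2162 + 0.1324
Sum = 0.961
df = 2. Since 0.961 < 5.991, we do not reject H₀.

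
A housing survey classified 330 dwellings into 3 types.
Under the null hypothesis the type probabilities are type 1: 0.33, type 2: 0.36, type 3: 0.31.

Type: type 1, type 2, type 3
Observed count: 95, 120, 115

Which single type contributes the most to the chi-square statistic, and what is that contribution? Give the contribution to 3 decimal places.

type 1, 1.774

Expected counts E_i = n·p_i: 330×0.33 = 108.9, 330×0.36 = 118.8, 330×0.31 = 102.3.
χ² = (95−108.9)²/108.9 + (120−118.8)²/118.8 + (115−102.3)²/102.3
   = 1.7742 + 0.0121 + 1.5766
The largest term is for type 1: 1.774.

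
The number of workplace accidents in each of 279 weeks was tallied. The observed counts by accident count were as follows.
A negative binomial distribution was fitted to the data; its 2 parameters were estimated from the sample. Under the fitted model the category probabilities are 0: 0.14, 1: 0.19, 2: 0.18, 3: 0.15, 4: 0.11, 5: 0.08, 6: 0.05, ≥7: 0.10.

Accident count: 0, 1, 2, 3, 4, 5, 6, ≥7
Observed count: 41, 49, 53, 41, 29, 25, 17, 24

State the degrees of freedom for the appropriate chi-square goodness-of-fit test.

5

There are k = 8 categories and 2 parameters estimated from the data, so df = 8 − 1 − 2 = 5.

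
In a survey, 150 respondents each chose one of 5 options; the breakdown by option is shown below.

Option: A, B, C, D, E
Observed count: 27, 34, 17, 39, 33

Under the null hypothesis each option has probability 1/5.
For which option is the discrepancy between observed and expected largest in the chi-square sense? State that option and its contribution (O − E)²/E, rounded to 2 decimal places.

C, 5.63

Expected count for each of the 5 categories: 150/5 = 30.
cat         O        E   (O−E)²/E
A          27       30      0.300
B          34       30      0.533
C          17       30      5.633
D          39       30      2.700
E          33       30      0.300
The largest term is for C: 5.63.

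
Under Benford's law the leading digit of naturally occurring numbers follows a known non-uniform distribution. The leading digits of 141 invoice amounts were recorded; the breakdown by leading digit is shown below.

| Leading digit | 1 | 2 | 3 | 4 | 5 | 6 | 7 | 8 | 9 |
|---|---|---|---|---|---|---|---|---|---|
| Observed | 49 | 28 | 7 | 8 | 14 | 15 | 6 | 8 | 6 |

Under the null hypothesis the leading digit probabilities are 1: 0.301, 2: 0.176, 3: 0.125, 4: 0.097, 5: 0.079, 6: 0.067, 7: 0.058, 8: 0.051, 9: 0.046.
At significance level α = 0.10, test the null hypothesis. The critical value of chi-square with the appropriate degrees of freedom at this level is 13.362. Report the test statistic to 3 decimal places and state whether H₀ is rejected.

14.890; reject

Expected counts E_i = n·p_i: 141×0.301 = 42.441, 141×0.176 = 24.816, 141×0.125 = 17.625, 141×0.097 = 13.677, 141×0.079 = 11.139, 141×0.067 = 9.447, 141×0.058 = 8.178, 141×0.051 = 7.191, 141×0.046 = 6.486.
1: (49 − 42.441)²/42.441 = 43.020481/42.441 = 1.0137
2: (28 − 24.816)²/24.816 = 10.137856/24.816 = 0.4085
3: (7 − 17.625)²/17.625 = 112.890625/17.625 = 6.4051
4: (8 − 13.677)²/13.677 = 32.228329/13.677 = 2.3564
5: (14 − 11.139)²/11.139 = 8.185321/11.139 = 0.7348
6: (15 − 9.447)²/9.447 = 30.835809/9.447 = 3.2641
7: (6 − 8.178)²/8.178 = 4.743684/8.178 = 0.5801
8: (8 − 7.191)²/7.191 = 0.654481/7.191 = 0.0910
9: (6 − 6.486)²/6.486 = 0.236196/6.486 = 0.0364
Sum = 14.890
df = 8. Since 14.890 > 13.362, we reject H₀.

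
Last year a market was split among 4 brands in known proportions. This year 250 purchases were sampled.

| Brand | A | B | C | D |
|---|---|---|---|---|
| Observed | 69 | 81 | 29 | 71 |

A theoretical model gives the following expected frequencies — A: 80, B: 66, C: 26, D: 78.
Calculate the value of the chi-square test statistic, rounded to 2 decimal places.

5.90

χ² = (69−80)²/80 + (81−66)²/66 + (29−26)²/26 + (71−78)²/78
   = 1.513 + 3.409 + 0.346 + 0.628
Sum = 5.90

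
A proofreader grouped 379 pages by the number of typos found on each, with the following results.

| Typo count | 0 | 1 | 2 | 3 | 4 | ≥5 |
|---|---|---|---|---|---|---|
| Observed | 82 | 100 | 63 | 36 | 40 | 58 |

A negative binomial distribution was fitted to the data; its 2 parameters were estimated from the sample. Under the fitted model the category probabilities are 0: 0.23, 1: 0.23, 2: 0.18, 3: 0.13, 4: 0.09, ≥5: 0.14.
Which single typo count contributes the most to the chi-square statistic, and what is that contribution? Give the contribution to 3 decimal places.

Expected counts E_i = n·p_i: 379×0.23 = 87.17, 379×0.23 = 87.17, 379×0.18 = 68.22, 379×0.13 = 49.27, 379×0.09 = 34.11, 379×0.14 = 53.06.
cat         O        E   (O−E)²/E
0          82    87.17     0.3066
1         100    87.17     1.8884
2          63    68.22     0.3994
3          36    49.27     3.5740
4          40    34.11     1.0171
≥5         58    53.06     0.4599
The largest term is for 3: 3.574.

3, 3.574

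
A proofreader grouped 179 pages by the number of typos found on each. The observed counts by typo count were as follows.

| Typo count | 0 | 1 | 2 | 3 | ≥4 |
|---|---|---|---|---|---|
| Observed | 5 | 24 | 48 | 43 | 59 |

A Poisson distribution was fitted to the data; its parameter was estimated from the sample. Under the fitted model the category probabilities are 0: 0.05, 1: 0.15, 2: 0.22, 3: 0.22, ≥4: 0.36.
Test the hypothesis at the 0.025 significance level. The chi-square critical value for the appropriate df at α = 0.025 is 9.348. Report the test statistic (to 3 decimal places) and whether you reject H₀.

Expected counts E_i = n·p_i: 179×0.05 = 8.95, 179×0.15 = 26.85, 179×0.22 = 39.38, 179×0.22 = 39.38, 179×0.36 = 64.44.
0: (5 − 8.95)²/8.95 = 15.6025/8.95 = 1.7433
1: (24 − 26.85)²/26.85 = 8.1225/26.85 = 0.3025
2: (48 − 39.38)²/39.38 = 74.3044/39.38 = 1.8869
3: (43 − 39.38)²/39.38 = 13.1044/39.38 = 0.3328
≥4: (59 − 64.44)²/64.44 = 29.5936/64.44 = 0.4592
Sum = 4.725
df = 3. Since 4.725 < 9.348, we do not reject H₀.

4.725; do not reject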